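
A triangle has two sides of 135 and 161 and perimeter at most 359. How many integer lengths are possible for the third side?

37

Triangle inequality: 26 < x < 296. Perimeter ≤ 359 gives x ≤ 359 − 135 − 161 = 63.
So 26 < x ≤ 63; integers 27 through 63: 37 values.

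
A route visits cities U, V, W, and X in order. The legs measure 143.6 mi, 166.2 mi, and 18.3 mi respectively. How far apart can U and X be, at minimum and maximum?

The maximum is all hops collinear in one direction: 143.6 + 166.2 + 18.3 = 328.1.
The longest hop is 166.2; the others sum to 161.9. Folding the others back against it leaves at least 166.2 − 161.9 = 4.3.

4.3 ≤ UX ≤ 328.1 mi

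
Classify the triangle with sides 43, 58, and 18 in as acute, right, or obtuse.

Compare the square of the longest side to the sum of squares of the other two: 18² + 43² = 2173 < 3364 = 58².

obtuse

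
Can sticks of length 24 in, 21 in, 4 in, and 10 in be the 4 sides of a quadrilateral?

A quadrilateral exists iff every side is shorter than the sum of the others — equivalently, the longest side is less than the sum of the rest.
Longest side 24 < 35 (sum of the remaining 3), so yes.

Yes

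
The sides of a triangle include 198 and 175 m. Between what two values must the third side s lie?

By the triangle inequality, s must be less than 198 + 175 = 373 and greater than |198 − 175| = 23.

23 < s < 373 (m)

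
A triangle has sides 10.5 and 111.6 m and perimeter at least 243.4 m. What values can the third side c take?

121.3 ≤ c < 122.1

Triangle inequality alone gives 101.1 < c < 122.1.
The perimeter condition gives c ≥ 243.4 − 10.5 − 111.6 = 121.3.
Intersecting the two: 121.3 ≤ c < 122.1.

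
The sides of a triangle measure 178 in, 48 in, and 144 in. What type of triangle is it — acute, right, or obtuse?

obtuse

Compare the square of the longest side to the sum of squares of the other two: 48² + 144² = 23040 < 31684 = 178².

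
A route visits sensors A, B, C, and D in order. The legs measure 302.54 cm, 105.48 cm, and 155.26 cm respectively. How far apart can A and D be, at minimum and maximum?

The maximum is all hops collinear in one direction: 302.54 + 105.48 + 155.26 = 563.28.
The longest hop is 302.54; the others sum to 260.74. Folding the others back against it leaves at least 302.54 − 260.74 = 41.80.

41.80 ≤ AD ≤ 563.28 cm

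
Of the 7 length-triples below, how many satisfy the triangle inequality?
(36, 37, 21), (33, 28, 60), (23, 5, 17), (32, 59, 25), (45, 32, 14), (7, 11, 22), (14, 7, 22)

(21,36,37): 21+36 > 37 → valid
(28,33,60): 28+33 > 60 → valid
(5,17,23): 5+17 ≤ 23 → not valid
(25,32,59): 25+32 ≤ 59 → not valid
(14,32,45): 14+32 > 45 → valid
(7,11,22): 7+11 ≤ 22 → not valid
(7,14,22): 7+14 ≤ 22 → not valid
3 of the 7 triples form a triangle.

3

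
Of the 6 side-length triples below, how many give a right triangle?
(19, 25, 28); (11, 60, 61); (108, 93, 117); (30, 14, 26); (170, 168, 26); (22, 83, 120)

(19,25,28): 19²+25² = 986 > 784 = 28² → acute
(11,60,61): 11²+60² = 3721 = 61² → right
(108,93,117): 93²+108² = 20313 > 13689 = 117² → acute
(30,14,26): 14²+26² = 872 < 900 = 30² → obtuse
(170,168,26): 26²+168² = 28900 = 170² → right
(22,83,120): 22+83 ≤ 120, not a triangle
2 of the 6 are right.

2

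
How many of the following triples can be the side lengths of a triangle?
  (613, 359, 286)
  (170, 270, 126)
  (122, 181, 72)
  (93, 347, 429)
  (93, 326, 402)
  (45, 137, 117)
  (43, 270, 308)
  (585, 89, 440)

7

(286,359,613): 286+359 > 613 → valid
(126,170,270): 126+170 > 270 → valid
(72,122,181): 72+122 > 181 → valid
(93,347,429): 93+347 > 429 → valid
(93,326,402): 93+326 > 402 → valid
(45,117,137): 45+117 > 137 → valid
(43,270,308): 43+270 > 308 → valid
(89,440,585): 89+440 ≤ 585 → not valid
7 of the 8 triples form a triangle.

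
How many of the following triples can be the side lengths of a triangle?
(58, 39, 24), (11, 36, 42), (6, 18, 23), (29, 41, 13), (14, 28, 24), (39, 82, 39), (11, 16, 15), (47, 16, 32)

7

(24,39,58): 24+39 > 58 → valid
(11,36,42): 11+36 > 42 → valid
(6,18,23): 6+18 > 23 → valid
(13,29,41): 13+29 > 41 → valid
(14,24,28): 14+24 > 28 → valid
(39,39,82): 39+39 ≤ 82 → not valid
(11,15,16): 11+15 > 16 → valid
(16,32,47): 16+32 > 47 → valid
7 of the 8 triples form a triangle.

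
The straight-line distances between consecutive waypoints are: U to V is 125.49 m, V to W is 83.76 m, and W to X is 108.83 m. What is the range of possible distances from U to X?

The maximum is all hops collinear in one direction: 125.49 + 83.76 + 108.83 = 318.08.
The longest hop is 125.49; the others sum to 192.59. Since 125.49 ≤ 192.59, the path can fold back on itself completely, so the minimum distance is 0.

0 ≤ UX ≤ 318.08 m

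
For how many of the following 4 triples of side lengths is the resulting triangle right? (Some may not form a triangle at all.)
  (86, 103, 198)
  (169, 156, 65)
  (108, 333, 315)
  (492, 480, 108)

3

(86,103,198): 86+103 ≤ 198, not a triangle
(169,156,65): 65²+156² = 28561 = 169² → right
(108,333,315): 108²+315² = 110889 = 333² → right
(492,480,108): 108²+480² = 242064 = 492² → right
3 of the 4 are right.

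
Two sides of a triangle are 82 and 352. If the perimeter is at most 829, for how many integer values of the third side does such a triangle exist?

125

Triangle inequality: 270 < x < 434. Perimeter ≤ 829 gives x ≤ 829 − 82 − 352 = 395.
So 270 < x ≤ 395; integers 271 through 395: 125 values.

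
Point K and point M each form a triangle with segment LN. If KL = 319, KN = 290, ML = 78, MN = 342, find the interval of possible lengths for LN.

From triangle KLN: |319 − 290| < LN < 319 + 290, i.e. 29 < LN < 609.
From triangle MLN: 264 < LN < 420.
Both must hold, so LN lies in the intersection.

264 < LN < 420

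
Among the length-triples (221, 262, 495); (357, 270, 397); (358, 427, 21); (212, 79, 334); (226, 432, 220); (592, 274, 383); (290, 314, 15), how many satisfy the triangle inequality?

3

(221,262,495): 221+262 ≤ 495 → not valid
(270,357,397): 270+357 > 397 → valid
(21,358,427): 21+358 ≤ 427 → not valid
(79,212,334): 79+212 ≤ 334 → not valid
(220,226,432): 220+226 > 432 → valid
(274,383,592): 274+383 > 592 → valid
(15,290,314): 15+290 ≤ 314 → not valid
3 of the 7 triples form a triangle.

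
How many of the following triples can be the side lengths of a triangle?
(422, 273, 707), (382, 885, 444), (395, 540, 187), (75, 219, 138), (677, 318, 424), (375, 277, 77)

(273,422,707): 273+422 ≤ 707 → not valid
(382,444,885): 382+444 ≤ 885 → not valid
(187,395,540): 187+395 > 540 → valid
(75,138,219): 75+138 ≤ 219 → not valid
(318,424,677): 318+424 > 677 → valid
(77,277,375): 77+277 ≤ 375 → not valid
2 of the 6 triples form a triangle.

2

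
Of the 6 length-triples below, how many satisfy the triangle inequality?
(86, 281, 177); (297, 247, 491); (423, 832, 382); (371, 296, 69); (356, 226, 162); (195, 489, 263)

(86,177,281): 86+177 ≤ 281 → not valid
(247,297,491): 247+297 > 491 → valid
(382,423,832): 382+423 ≤ 832 → not valid
(69,296,371): 69+296 ≤ 371 → not valid
(162,226,356): 162+226 > 356 → valid
(195,263,489): 195+263 ≤ 489 → not valid
2 of the 6 triples form a triangle.

2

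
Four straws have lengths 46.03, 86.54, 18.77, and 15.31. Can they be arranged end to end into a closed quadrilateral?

For a quadrilateral, each side must be shorter than the sum of the others.
Here the longest side is 86.54, but the remaining 3 sides sum to only 80.11.

No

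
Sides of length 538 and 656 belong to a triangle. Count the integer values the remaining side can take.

The third side lies in the open interval (118, 1194).
Integers from 119 to 1193 inclusive: 1193 − 119 + 1 = 1075.

1075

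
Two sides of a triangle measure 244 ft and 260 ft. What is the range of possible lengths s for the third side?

By the triangle inequality, s must be less than 244 + 260 = 504 and greater than |244 − 260| = 16.

16 < s < 504 (ft)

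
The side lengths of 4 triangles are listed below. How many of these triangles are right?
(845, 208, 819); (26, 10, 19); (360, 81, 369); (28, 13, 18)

2

(845,208,819): 208²+819² = 714025 = 845² → right
(26,10,19): 10²+19² = 461 < 676 = 26² → obtuse
(360,81,369): 81²+360² = 136161 = 369² → right
(28,13,18): 13²+18² = 493 < 784 = 28² → obtuse
2 of the 4 are right.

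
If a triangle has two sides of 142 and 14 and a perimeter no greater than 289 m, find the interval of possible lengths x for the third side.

128 < x ≤ 133

Triangle inequality alone gives 128 < x < 156.
The perimeter condition gives x ≤ 289 − 142 − 14 = 133.
Intersecting the two: 128 < x ≤ 133.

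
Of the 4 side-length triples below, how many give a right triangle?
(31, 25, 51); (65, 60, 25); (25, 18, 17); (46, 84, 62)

(31,25,51): 25²+31² = 1586 < 2601 = 51² → obtuse
(65,60,25): 25²+60² = 4225 = 65² → right
(25,18,17): 17²+18² = 613 < 625 = 25² → obtuse
(46,84,62): 46²+62² = 5960 < 7056 = 84² → obtuse
1 of the 4 is right.

1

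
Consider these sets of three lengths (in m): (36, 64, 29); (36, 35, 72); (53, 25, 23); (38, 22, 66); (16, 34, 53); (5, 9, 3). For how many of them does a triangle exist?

1

(29,36,64): 29+36 > 64 → valid
(35,36,72): 35+36 ≤ 72 → not valid
(23,25,53): 23+25 ≤ 53 → not valid
(22,38,66): 22+38 ≤ 66 → not valid
(16,34,53): 16+34 ≤ 53 → not valid
(3,5,9): 3+5 ≤ 9 → not valid
1 of the 6 triples forms a triangle.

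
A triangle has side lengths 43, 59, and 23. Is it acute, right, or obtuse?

obtuse

Compare the square of the longest side to the sum of squares of the other two: 23² + 43² = 2378 < 3481 = 59².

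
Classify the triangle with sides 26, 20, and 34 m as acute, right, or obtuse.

Compare the square of the longest side to the sum of squares of the other two: 20² + 26² = 1076 < 1156 = 34².

obtuse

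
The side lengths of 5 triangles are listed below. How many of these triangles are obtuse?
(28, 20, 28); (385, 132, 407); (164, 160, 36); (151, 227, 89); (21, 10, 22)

(28,20,28): 20²+28² = 1184 > 784 = 28² → acute
(385,132,407): 132²+385² = 165649 = 407² → right
(164,160,36): 36²+160² = 26896 = 164² → right
(151,227,89): 89²+151² = 30722 < 51529 = 227² → obtuse
(21,10,22): 10²+21² = 541 > 484 = 22² → acute
1 of the 5 is obtuse.

1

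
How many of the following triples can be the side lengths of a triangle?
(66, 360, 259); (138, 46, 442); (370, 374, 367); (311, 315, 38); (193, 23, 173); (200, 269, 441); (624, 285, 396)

(66,259,360): 66+259 ≤ 360 → not valid
(46,138,442): 46+138 ≤ 442 → not valid
(367,370,374): 367+370 > 374 → valid
(38,311,315): 38+311 > 315 → valid
(23,173,193): 23+173 > 193 → valid
(200,269,441): 200+269 > 441 → valid
(285,396,624): 285+396 > 624 → valid
5 of the 7 triples form a triangle.

5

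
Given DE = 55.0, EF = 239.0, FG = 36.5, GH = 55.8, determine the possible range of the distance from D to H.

91.7 ≤ DH ≤ 386.3

The maximum is all hops collinear in one direction: 55.0 + 239.0 + 36.5 + 55.8 = 386.3.
The longest hop is 239.0; the others sum to 147.3. Folding the others back against it leaves at least 239.0 − 147.3 = 91.7.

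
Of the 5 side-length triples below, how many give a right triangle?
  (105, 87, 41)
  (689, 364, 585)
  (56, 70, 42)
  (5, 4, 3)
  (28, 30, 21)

3

(105,87,41): 41²+87² = 9250 < 11025 = 105² → obtuse
(689,364,585): 364²+585² = 474721 = 689² → right
(56,70,42): 42²+56² = 4900 = 70² → right
(5,4,3): 3²+4² = 25 = 5² → right
(28,30,21): 21²+28² = 1225 > 900 = 30² → acute
3 of the 5 are right.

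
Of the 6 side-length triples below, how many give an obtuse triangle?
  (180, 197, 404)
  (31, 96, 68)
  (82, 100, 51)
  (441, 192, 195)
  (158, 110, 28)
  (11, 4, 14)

3

(180,197,404): 180+197 ≤ 404, not a triangle
(31,96,68): 31²+68² = 5585 < 9216 = 96² → obtuse
(82,100,51): 51²+82² = 9325 < 10000 = 100² → obtuse
(441,192,195): 192+195 ≤ 441, not a triangle
(158,110,28): 28+110 ≤ 158, not a triangle
(11,4,14): 4²+11² = 137 < 196 = 14² → obtuse
3 of the 6 are obtuse.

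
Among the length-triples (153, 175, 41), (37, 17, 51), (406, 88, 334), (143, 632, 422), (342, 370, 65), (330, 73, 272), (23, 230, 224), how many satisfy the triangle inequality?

6

(41,153,175): 41+153 > 175 → valid
(17,37,51): 17+37 > 51 → valid
(88,334,406): 88+334 > 406 → valid
(143,422,632): 143+422 ≤ 632 → not valid
(65,342,370): 65+342 > 370 → valid
(73,272,330): 73+272 > 330 → valid
(23,224,230): 23+224 > 230 → valid
6 of the 7 triples form a triangle.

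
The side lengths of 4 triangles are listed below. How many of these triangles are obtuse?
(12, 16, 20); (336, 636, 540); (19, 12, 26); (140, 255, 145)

(12,16,20): 12²+16² = 400 = 20² → right
(336,636,540): 336²+540² = 404496 = 636² → right
(19,12,26): 12²+19² = 505 < 676 = 26² → obtuse
(140,255,145): 140²+145² = 40625 < 65025 = 255² → obtuse
2 of the 4 are obtuse.

2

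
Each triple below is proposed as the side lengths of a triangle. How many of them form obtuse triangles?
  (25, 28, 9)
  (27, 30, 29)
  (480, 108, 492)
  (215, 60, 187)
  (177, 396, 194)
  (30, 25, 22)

(25,28,9): 9²+25² = 706 < 784 = 28² → obtuse
(27,30,29): 27²+29² = 1570 > 900 = 30² → acute
(480,108,492): 108²+480² = 242064 = 492² → right
(215,60,187): 60²+187² = 38569 < 46225 = 215² → obtuse
(177,396,194): 177+194 ≤ 396, not a triangle
(30,25,22): 22²+25² = 1109 > 900 = 30² → acute
2 of the 6 are obtuse.

2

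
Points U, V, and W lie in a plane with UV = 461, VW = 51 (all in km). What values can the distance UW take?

410 ≤ UW ≤ 512 km

By the triangle inequality, |461 − 51| ≤ UW ≤ 461 + 51.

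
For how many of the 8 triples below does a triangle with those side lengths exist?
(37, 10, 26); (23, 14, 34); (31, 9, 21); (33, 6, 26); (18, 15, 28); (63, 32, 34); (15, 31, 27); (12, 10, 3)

5

(10,26,37): 10+26 ≤ 37 → not valid
(14,23,34): 14+23 > 34 → valid
(9,21,31): 9+21 ≤ 31 → not valid
(6,26,33): 6+26 ≤ 33 → not valid
(15,18,28): 15+18 > 28 → valid
(32,34,63): 32+34 > 63 → valid
(15,27,31): 15+27 > 31 → valid
(3,10,12): 3+10 > 12 → valid
5 of the 8 triples form a triangle.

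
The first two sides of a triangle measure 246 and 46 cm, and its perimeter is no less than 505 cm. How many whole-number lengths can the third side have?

Triangle inequality: 200 < x < 292. Perimeter ≥ 505 gives x ≥ 505 − 246 − 46 = 213.
So 213 ≤ x < 292; integers 213 through 291: 79 values.

79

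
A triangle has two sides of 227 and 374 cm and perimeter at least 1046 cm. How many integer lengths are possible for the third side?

Triangle inequality: 147 < x < 601. Perimeter ≥ 1046 gives x ≥ 1046 − 227 − 374 = 445.
So 445 ≤ x < 601; integers 445 through 600: 156 values.

156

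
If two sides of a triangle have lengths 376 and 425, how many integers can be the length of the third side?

The third side lies in the open interval (49, 801).
Integers from 50 to 800 inclusive: 800 − 50 + 1 = 751.

751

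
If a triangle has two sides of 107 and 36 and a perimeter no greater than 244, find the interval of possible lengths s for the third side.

71 < s ≤ 101

Triangle inequality alone gives 71 < s < 143.
The perimeter condition gives s ≤ 244 − 107 − 36 = 101.
Intersecting the two: 71 < s ≤ 101.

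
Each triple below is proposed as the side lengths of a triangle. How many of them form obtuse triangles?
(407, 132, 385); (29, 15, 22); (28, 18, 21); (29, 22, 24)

2

(407,132,385): 132²+385² = 165649 = 407² → right
(29,15,22): 15²+22² = 709 < 841 = 29² → obtuse
(28,18,21): 18²+21² = 765 < 784 = 28² → obtuse
(29,22,24): 22²+24² = 1060 > 841 = 29² → acute
2 of the 4 are obtuse.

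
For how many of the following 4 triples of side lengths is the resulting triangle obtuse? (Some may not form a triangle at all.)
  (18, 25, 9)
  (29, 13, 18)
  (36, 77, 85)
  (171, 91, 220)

3

(18,25,9): 9²+18² = 405 < 625 = 25² → obtuse
(29,13,18): 13²+18² = 493 < 841 = 29² → obtuse
(36,77,85): 36²+77² = 7225 = 85² → right
(171,91,220): 91²+171² = 37522 < 48400 = 220² → obtuse
3 of the 4 are obtuse.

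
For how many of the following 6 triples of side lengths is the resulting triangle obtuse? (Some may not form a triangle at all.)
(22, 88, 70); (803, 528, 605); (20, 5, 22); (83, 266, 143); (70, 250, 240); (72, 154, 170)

2

(22,88,70): 22²+70² = 5384 < 7744 = 88² → obtuse
(803,528,605): 528²+605² = 644809 = 803² → right
(20,5,22): 5²+20² = 425 < 484 = 22² → obtuse
(83,266,143): 83+143 ≤ 266, not a triangle
(70,250,240): 70²+240² = 62500 = 250² → right
(72,154,170): 72²+154² = 28900 = 170² → right
2 of the 6 are obtuse.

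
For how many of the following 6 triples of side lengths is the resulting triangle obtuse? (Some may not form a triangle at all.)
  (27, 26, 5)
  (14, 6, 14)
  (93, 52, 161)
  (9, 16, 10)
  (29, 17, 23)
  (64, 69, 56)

(27,26,5): 5²+26² = 701 < 729 = 27² → obtuse
(14,6,14): 6²+14² = 232 > 196 = 14² → acute
(93,52,161): 52+93 ≤ 161, not a triangle
(9,16,10): 9²+10² = 181 < 256 = 16² → obtuse
(29,17,23): 17²+23² = 818 < 841 = 29² → obtuse
(64,69,56): 56²+64² = 7232 > 4761 = 69² → acute
3 of the 6 are obtuse.

3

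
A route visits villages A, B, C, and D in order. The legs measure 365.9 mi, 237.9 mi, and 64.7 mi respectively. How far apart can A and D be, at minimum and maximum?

63.3 ≤ AD ≤ 668.5 mi

The maximum is all hops collinear in one direction: 365.9 + 237.9 + 64.7 = 668.5.
The longest hop is 365.9; the others sum to 302.6. Folding the others back against it leaves at least 365.9 − 302.6 = 63.3.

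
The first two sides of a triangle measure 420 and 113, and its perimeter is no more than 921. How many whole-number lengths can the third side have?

Triangle inequality: 307 < x < 533. Perimeter ≤ 921 gives x ≤ 921 − 420 − 113 = 388.
So 307 < x ≤ 388; integers 308 through 388: 81 values.

81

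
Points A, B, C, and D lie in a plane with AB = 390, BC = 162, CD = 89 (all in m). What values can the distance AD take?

The maximum is all hops collinear in one direction: 390 + 162 + 89 = 641.
The longest hop is 390; the others sum to 251. Folding the others back against it leaves at least 390 − 251 = 139.

139 ≤ AD ≤ 641 m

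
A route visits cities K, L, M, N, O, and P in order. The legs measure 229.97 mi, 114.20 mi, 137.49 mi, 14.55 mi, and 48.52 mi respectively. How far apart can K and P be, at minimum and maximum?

The maximum is all hops collinear in one direction: 229.97 + 114.20 + 137.49 + 14.55 + 48.52 = 544.73.
The longest hop is 229.97; the others sum to 314.76. Since 229.97 ≤ 314.76, the path can fold back on itself completely, so the minimum distance is 0.

0 ≤ KP ≤ 544.73 mi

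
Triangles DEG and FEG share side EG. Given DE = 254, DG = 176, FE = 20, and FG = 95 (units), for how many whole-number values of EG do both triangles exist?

From triangle DEG: 78 < EG < 430.
From triangle FEG: 75 < EG < 115.
Intersection: 78 < EG < 115, so integers 79 through 114: 36 values.

36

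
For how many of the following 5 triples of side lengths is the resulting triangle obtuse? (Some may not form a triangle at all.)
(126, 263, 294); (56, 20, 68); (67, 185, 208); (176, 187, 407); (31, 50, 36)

4

(126,263,294): 126²+263² = 85045 < 86436 = 294² → obtuse
(56,20,68): 20²+56² = 3536 < 4624 = 68² → obtuse
(67,185,208): 67²+185² = 38714 < 43264 = 208² → obtuse
(176,187,407): 176+187 ≤ 407, not a triangle
(31,50,36): 31²+36² = 2257 < 2500 = 50² → obtuse
4 of the 5 are obtuse.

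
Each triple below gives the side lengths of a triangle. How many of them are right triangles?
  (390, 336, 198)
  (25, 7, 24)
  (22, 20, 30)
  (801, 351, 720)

3

(390,336,198): 198²+336² = 152100 = 390² → right
(25,7,24): 7²+24² = 625 = 25² → right
(22,20,30): 20²+22² = 884 < 900 = 30² → obtuse
(801,351,720): 351²+720² = 641601 = 801² → right
3 of the 4 are right.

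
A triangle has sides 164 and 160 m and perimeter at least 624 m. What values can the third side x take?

Triangle inequality alone gives 4 < x < 324.
The perimeter condition gives x ≥ 624 − 164 − 160 = 300.
Intersecting the two: 300 ≤ x < 324.

300 ≤ x < 324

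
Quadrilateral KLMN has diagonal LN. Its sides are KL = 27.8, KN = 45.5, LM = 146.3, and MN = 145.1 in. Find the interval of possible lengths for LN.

17.7 < LN < 73.3

From triangle KLN: |27.8 − 45.5| < LN < 27.8 + 45.5, i.e. 17.7 < LN < 73.3.
From triangle MLN: 1.2 < LN < 291.4.
Both must hold, so LN lies in the intersection.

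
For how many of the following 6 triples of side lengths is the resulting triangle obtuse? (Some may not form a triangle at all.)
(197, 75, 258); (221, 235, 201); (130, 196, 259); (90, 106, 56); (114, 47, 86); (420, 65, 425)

3

(197,75,258): 75²+197² = 44434 < 66564 = 258² → obtuse
(221,235,201): 201²+221² = 89242 > 55225 = 235² → acute
(130,196,259): 130²+196² = 55316 < 67081 = 259² → obtuse
(90,106,56): 56²+90² = 11236 = 106² → right
(114,47,86): 47²+86² = 9605 < 12996 = 114² → obtuse
(420,65,425): 65²+420² = 180625 = 425² → right
3 of the 6 are obtuse.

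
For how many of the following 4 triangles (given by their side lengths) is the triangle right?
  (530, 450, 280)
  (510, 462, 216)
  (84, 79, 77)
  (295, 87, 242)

2

(530,450,280): 280²+450² = 280900 = 530² → right
(510,462,216): 216²+462² = 260100 = 510² → right
(84,79,77): 77²+79² = 12170 > 7056 = 84² → acute
(295,87,242): 87²+242² = 66133 < 87025 = 295² → obtuse
2 of the 4 are right.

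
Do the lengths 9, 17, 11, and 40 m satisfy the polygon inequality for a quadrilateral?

For a quadrilateral, each side must be shorter than the sum of the others.
Here the longest side is 40, but the remaining 3 sides sum to only 37.

No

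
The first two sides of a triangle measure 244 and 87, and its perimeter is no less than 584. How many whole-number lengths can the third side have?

Triangle inequality: 157 < x < 331. Perimeter ≥ 584 gives x ≥ 584 − 244 − 87 = 253.
So 253 ≤ x < 331; integers 253 through 330: 78 values.

78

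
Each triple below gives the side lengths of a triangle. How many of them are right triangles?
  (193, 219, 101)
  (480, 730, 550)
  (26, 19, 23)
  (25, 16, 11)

1

(193,219,101): 101²+193² = 47450 < 47961 = 219² → obtuse
(480,730,550): 480²+550² = 532900 = 730² → right
(26,19,23): 19²+23² = 890 > 676 = 26² → acute
(25,16,11): 11²+16² = 377 < 625 = 25² → obtuse
1 of the 4 is right.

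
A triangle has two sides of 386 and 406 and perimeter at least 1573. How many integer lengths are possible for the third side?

11

Triangle inequality: 20 < x < 792. Perimeter ≥ 1573 gives x ≥ 1573 − 386 − 406 = 781.
So 781 ≤ x < 792; integers 781 through 791: 11 values.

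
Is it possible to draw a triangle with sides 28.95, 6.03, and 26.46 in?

The longest side is 28.95, and the other two sum to 32.49.
Since 32.49 > 28.95, the triangle inequality holds.

Yes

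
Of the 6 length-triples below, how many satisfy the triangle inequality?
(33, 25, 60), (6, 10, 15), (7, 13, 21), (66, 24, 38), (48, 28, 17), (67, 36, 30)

(25,33,60): 25+33 ≤ 60 → not valid
(6,10,15): 6+10 > 15 → valid
(7,13,21): 7+13 ≤ 21 → not valid
(24,38,66): 24+38 ≤ 66 → not valid
(17,28,48): 17+28 ≤ 48 → not valid
(30,36,67): 30+36 ≤ 67 → not valid
1 of the 6 triples forms a triangle.

1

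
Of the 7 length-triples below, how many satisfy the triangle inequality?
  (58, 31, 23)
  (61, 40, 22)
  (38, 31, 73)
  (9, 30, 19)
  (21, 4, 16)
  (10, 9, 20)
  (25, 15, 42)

(23,31,58): 23+31 ≤ 58 → not valid
(22,40,61): 22+40 > 61 → valid
(31,38,73): 31+38 ≤ 73 → not valid
(9,19,30): 9+19 ≤ 30 → not valid
(4,16,21): 4+16 ≤ 21 → not valid
(9,10,20): 9+10 ≤ 20 → not valid
(15,25,42): 15+25 ≤ 42 → not valid
1 of the 7 triples forms a triangle.

1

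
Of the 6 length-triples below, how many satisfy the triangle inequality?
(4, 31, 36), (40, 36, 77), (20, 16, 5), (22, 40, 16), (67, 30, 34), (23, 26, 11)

(4,31,36): 4+31 ≤ 36 → not valid
(36,40,77): 36+40 ≤ 77 → not valid
(5,16,20): 5+16 > 20 → valid
(16,22,40): 16+22 ≤ 40 → not valid
(30,34,67): 30+34 ≤ 67 → not valid
(11,23,26): 11+23 > 26 → valid
2 of the 6 triples form a triangle.

2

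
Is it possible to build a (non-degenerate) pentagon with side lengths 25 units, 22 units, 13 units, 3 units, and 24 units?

Yes

A pentagon exists iff every side is shorter than the sum of the others — equivalently, the longest side is less than the sum of the rest.
Longest side 25 < 62 (sum of the remaining 4), so yes.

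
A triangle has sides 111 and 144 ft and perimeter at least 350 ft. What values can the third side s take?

95 ≤ s < 255

Triangle inequality alone gives 33 < s < 255.
The perimeter condition gives s ≥ 350 − 111 − 144 = 95.
Intersecting the two: 95 ≤ s < 255.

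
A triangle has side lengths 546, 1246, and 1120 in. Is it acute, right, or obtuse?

right

Compare the square of the longest side to the sum of squares of the other two: 546² + 1120² = 1552516 = 1246².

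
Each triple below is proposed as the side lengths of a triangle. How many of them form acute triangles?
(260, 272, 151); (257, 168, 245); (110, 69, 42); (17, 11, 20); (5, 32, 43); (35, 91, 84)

(260,272,151): 151²+260² = 90401 > 73984 = 272² → acute
(257,168,245): 168²+245² = 88249 > 66049 = 257² → acute
(110,69,42): 42²+69² = 6525 < 12100 = 110² → obtuse
(17,11,20): 11²+17² = 410 > 400 = 20² → acute
(5,32,43): 5+32 ≤ 43, not a triangle
(35,91,84): 35²+84² = 8281 = 91² → right
3 of the 6 are acute.

3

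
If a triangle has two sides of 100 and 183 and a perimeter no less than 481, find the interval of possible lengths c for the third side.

198 ≤ c < 283

Triangle inequality alone gives 83 < c < 283.
The perimeter condition gives c ≥ 481 − 100 − 183 = 198.
Intersecting the two: 198 ≤ c < 283.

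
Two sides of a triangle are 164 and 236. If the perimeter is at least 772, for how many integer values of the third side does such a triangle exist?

Triangle inequality: 72 < x < 400. Perimeter ≥ 772 gives x ≥ 772 − 164 − 236 = 372.
So 372 ≤ x < 400; integers 372 through 399: 28 values.

28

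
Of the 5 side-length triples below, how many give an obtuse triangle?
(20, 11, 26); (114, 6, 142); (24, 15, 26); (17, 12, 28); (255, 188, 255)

2

(20,11,26): 11²+20² = 521 < 676 = 26² → obtuse
(114,6,142): 6+114 ≤ 142, not a triangle
(24,15,26): 15²+24² = 801 > 676 = 26² → acute
(17,12,28): 12²+17² = 433 < 784 = 28² → obtuse
(255,188,255): 188²+255² = 100369 > 65025 = 255² → acute
2 of the 5 are obtuse.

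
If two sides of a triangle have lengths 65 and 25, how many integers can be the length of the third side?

49

The third side lies in the open interval (40, 90).
Integers from 41 to 89 inclusive: 89 − 41 + 1 = 49.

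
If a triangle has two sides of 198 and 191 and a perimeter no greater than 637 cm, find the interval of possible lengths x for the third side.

Triangle inequality alone gives 7 < x < 389.
The perimeter condition gives x ≤ 637 − 198 − 191 = 248.
Intersecting the two: 7 < x ≤ 248.

7 < x ≤ 248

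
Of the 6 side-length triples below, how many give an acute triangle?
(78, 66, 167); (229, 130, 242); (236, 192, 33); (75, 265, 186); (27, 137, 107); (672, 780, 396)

1

(78,66,167): 66+78 ≤ 167, not a triangle
(229,130,242): 130²+229² = 69341 > 58564 = 242² → acute
(236,192,33): 33+192 ≤ 236, not a triangle
(75,265,186): 75+186 ≤ 265, not a triangle
(27,137,107): 27+107 ≤ 137, not a triangle
(672,780,396): 396²+672² = 608400 = 780² → right
1 of the 6 is acute.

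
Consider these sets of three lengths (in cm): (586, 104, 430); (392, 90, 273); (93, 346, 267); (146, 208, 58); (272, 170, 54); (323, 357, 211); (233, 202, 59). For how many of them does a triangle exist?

(104,430,586): 104+430 ≤ 586 → not valid
(90,273,392): 90+273 ≤ 392 → not valid
(93,267,346): 93+267 > 346 → valid
(58,146,208): 58+146 ≤ 208 → not valid
(54,170,272): 54+170 ≤ 272 → not valid
(211,323,357): 211+323 > 357 → valid
(59,202,233): 59+202 > 233 → valid
3 of the 7 triples form a triangle.

3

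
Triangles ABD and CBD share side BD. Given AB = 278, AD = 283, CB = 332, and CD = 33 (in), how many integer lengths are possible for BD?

65

From triangle ABD: 5 < BD < 561.
From triangle CBD: 299 < BD < 365.
Intersection: 299 < BD < 365, so integers 300 through 364: 65 values.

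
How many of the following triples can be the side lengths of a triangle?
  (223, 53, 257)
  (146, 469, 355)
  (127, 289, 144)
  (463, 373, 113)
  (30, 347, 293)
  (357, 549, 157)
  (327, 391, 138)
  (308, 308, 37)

5

(53,223,257): 53+223 > 257 → valid
(146,355,469): 146+355 > 469 → valid
(127,144,289): 127+144 ≤ 289 → not valid
(113,373,463): 113+373 > 463 → valid
(30,293,347): 30+293 ≤ 347 → not valid
(157,357,549): 157+357 ≤ 549 → not valid
(138,327,391): 138+327 > 391 → valid
(37,308,308): 37+308 > 308 → valid
5 of the 8 triples form a triangle.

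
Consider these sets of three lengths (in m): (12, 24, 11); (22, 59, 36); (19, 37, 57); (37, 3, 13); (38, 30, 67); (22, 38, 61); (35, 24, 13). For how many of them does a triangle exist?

(11,12,24): 11+12 ≤ 24 → not valid
(22,36,59): 22+36 ≤ 59 → not valid
(19,37,57): 19+37 ≤ 57 → not valid
(3,13,37): 3+13 ≤ 37 → not valid
(30,38,67): 30+38 > 67 → valid
(22,38,61): 22+38 ≤ 61 → not valid
(13,24,35): 13+24 > 35 → valid
2 of the 7 triples form a triangle.

2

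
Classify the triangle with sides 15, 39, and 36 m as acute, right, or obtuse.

Compare the square of the longest side to the sum of squares of the other two: 15² + 36² = 1521 = 39².

right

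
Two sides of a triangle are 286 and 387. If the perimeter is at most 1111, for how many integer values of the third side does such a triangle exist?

337

Triangle inequality: 101 < x < 673. Perimeter ≤ 1111 gives x ≤ 1111 − 286 − 387 = 438.
So 101 < x ≤ 438; integers 102 through 438: 337 values.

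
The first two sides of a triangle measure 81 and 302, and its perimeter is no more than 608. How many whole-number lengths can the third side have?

Triangle inequality: 221 < x < 383. Perimeter ≤ 608 gives x ≤ 608 − 81 − 302 = 225.
So 221 < x ≤ 225; integers 222 through 225: 4 values.

4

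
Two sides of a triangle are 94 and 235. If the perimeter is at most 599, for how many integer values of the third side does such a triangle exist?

Triangle inequality: 141 < x < 329. Perimeter ≤ 599 gives x ≤ 599 − 94 − 235 = 270.
So 141 < x ≤ 270; integers 142 through 270: 129 values.

129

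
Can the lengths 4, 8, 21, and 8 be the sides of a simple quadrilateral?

No

For a quadrilateral, each side must be shorter than the sum of the others.
Here the longest side is 21, but the remaining 3 sides sum to only 20.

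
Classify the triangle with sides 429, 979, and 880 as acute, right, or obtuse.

right

Compare the square of the longest side to the sum of squares of the other two: 429² + 880² = 958441 = 979².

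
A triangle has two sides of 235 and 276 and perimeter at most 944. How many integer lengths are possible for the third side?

392

Triangle inequality: 41 < x < 511. Perimeter ≤ 944 gives x ≤ 944 − 235 − 276 = 433.
So 41 < x ≤ 433; integers 42 through 433: 392 values.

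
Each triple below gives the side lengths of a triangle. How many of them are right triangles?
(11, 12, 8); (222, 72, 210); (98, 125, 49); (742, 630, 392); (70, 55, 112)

2

(11,12,8): 8²+11² = 185 > 144 = 12² → acute
(222,72,210): 72²+210² = 49284 = 222² → right
(98,125,49): 49²+98² = 12005 < 15625 = 125² → obtuse
(742,630,392): 392²+630² = 550564 = 742² → right
(70,55,112): 55²+70² = 7925 < 12544 = 112² → obtuse
2 of the 5 are right.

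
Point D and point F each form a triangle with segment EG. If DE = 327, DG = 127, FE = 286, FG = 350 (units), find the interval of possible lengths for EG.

From triangle DEG: |327 − 127| < EG < 327 + 127, i.e. 200 < EG < 454.
From triangle FEG: 64 < EG < 636.
Both must hold, so EG lies in the intersection.

200 < EG < 454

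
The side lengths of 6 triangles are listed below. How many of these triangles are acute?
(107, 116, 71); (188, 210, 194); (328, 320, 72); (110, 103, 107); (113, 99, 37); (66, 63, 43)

4

(107,116,71): 71²+107² = 16490 > 13456 = 116² → acute
(188,210,194): 188²+194² = 72980 > 44100 = 210² → acute
(328,320,72): 72²+320² = 107584 = 328² → right
(110,103,107): 103²+107² = 22058 > 12100 = 110² → acute
(113,99,37): 37²+99² = 11170 < 12769 = 113² → obtuse
(66,63,43): 43²+63² = 5818 > 4356 = 66² → acute
4 of the 6 are acute.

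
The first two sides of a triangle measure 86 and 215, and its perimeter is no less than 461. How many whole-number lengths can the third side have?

141

Triangle inequality: 129 < x < 301. Perimeter ≥ 461 gives x ≥ 461 − 86 − 215 = 160.
So 160 ≤ x < 301; integers 160 through 300: 141 values.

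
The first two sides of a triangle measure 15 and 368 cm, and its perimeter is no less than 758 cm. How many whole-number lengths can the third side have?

Triangle inequality: 353 < x < 383. Perimeter ≥ 758 gives x ≥ 758 − 15 − 368 = 375.
So 375 ≤ x < 383; integers 375 through 382: 8 values.

8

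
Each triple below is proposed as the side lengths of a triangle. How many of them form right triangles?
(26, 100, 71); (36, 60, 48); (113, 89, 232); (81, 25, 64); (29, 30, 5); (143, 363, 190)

1

(26,100,71): 26+71 ≤ 100, not a triangle
(36,60,48): 36²+48² = 3600 = 60² → right
(113,89,232): 89+113 ≤ 232, not a triangle
(81,25,64): 25²+64² = 4721 < 6561 = 81² → obtuse
(29,30,5): 5²+29² = 866 < 900 = 30² → obtuse
(143,363,190): 143+190 ≤ 363, not a triangle
1 of the 6 is right.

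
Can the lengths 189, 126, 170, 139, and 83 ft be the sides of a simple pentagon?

A pentagon exists iff every side is shorter than the sum of the others — equivalently, the longest side is less than the sum of the rest.
Longest side 189 < 518 (sum of the remaining 4), so yes.

Yes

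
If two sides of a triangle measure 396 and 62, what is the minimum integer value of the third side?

335

The third side must be strictly greater than |396 − 62| = 334.
The smallest integer above 334 is 335.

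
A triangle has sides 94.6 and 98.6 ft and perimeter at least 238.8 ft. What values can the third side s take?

Triangle inequality alone gives 4.0 < s < 193.2.
The perimeter condition gives s ≥ 238.8 − 94.6 − 98.6 = 45.6.
Intersecting the two: 45.6 ≤ s < 193.2.

45.6 ≤ s < 193.2 ft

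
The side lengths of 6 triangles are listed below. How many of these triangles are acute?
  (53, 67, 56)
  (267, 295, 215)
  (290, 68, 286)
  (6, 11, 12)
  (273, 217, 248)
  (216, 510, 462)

5

(53,67,56): 53²+56² = 5945 > 4489 = 67² → acute
(267,295,215): 215²+267² = 117514 > 87025 = 295² → acute
(290,68,286): 68²+286² = 86420 > 84100 = 290² → acute
(6,11,12): 6²+11² = 157 > 144 = 12² → acute
(273,217,248): 217²+248² = 108593 > 74529 = 273² → acute
(216,510,462): 216²+462² = 260100 = 510² → right
5 of the 6 are acute.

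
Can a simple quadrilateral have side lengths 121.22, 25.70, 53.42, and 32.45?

For a quadrilateral, each side must be shorter than the sum of the others.
Here the longest side is 121.22, but the remaining 3 sides sum to only 111.57.

No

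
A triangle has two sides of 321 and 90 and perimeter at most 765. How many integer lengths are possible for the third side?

123

Triangle inequality: 231 < x < 411. Perimeter ≤ 765 gives x ≤ 765 − 321 − 90 = 354.
So 231 < x ≤ 354; integers 232 through 354: 123 values.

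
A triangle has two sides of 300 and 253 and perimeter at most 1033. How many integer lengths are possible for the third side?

Triangle inequality: 47 < x < 553. Perimeter ≤ 1033 gives x ≤ 1033 − 300 − 253 = 480.
So 47 < x ≤ 480; integers 48 through 480: 433 values.

433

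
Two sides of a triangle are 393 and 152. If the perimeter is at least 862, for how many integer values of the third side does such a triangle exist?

228

Triangle inequality: 241 < x < 545. Perimeter ≥ 862 gives x ≥ 862 − 393 − 152 = 317.
So 317 ≤ x < 545; integers 317 through 544: 228 values.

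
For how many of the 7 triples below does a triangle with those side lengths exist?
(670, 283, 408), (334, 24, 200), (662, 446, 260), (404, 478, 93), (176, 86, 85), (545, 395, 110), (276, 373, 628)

4

(283,408,670): 283+408 > 670 → valid
(24,200,334): 24+200 ≤ 334 → not valid
(260,446,662): 260+446 > 662 → valid
(93,404,478): 93+404 > 478 → valid
(85,86,176): 85+86 ≤ 176 → not valid
(110,395,545): 110+395 ≤ 545 → not valid
(276,373,628): 276+373 > 628 → valid
4 of the 7 triples form a triangle.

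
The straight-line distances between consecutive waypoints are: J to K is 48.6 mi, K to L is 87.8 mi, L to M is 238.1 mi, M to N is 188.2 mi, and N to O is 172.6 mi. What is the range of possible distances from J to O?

0 ≤ JO ≤ 735.3 mi

The maximum is all hops collinear in one direction: 48.6 + 87.8 + 238.1 + 188.2 + 172.6 = 735.3.
The longest hop is 238.1; the others sum to 497.2. Since 238.1 ≤ 497.2, the path can fold back on itself completely, so the minimum distance is 0.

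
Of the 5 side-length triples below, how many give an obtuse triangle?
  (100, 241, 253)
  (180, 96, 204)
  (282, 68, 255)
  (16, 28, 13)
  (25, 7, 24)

(100,241,253): 100²+241² = 68081 > 64009 = 253² → acute
(180,96,204): 96²+180² = 41616 = 204² → right
(282,68,255): 68²+255² = 69649 < 79524 = 282² → obtuse
(16,28,13): 13²+16² = 425 < 784 = 28² → obtuse
(25,7,24): 7²+24² = 625 = 25² → right
2 of the 5 are obtuse.

2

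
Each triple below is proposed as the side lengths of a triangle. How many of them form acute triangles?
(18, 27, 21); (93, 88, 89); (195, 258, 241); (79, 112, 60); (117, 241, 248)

4

(18,27,21): 18²+21² = 765 > 729 = 27² → acute
(93,88,89): 88²+89² = 15665 > 8649 = 93² → acute
(195,258,241): 195²+241² = 96106 > 66564 = 258² → acute
(79,112,60): 60²+79² = 9841 < 12544 = 112² → obtuse
(117,241,248): 117²+241² = 71770 > 61504 = 248² → acute
4 of the 5 are acute.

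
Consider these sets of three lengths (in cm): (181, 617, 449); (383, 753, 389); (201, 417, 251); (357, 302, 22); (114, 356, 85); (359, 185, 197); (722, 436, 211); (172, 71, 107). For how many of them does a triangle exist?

5

(181,449,617): 181+449 > 617 → valid
(383,389,753): 383+389 > 753 → valid
(201,251,417): 201+251 > 417 → valid
(22,302,357): 22+302 ≤ 357 → not valid
(85,114,356): 85+114 ≤ 356 → not valid
(185,197,359): 185+197 > 359 → valid
(211,436,722): 211+436 ≤ 722 → not valid
(71,107,172): 71+107 > 172 → valid
5 of the 8 triples form a triangle.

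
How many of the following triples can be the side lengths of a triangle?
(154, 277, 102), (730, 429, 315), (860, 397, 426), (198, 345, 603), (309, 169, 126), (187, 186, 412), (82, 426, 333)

1

(102,154,277): 102+154 ≤ 277 → not valid
(315,429,730): 315+429 > 730 → valid
(397,426,860): 397+426 ≤ 860 → not valid
(198,345,603): 198+345 ≤ 603 → not valid
(126,169,309): 126+169 ≤ 309 → not valid
(186,187,412): 186+187 ≤ 412 → not valid
(82,333,426): 82+333 ≤ 426 → not valid
1 of the 7 triples forms a triangle.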